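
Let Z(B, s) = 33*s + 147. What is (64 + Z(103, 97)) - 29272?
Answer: -25860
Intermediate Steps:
Z(B, s) = 147 + 33*s
(64 + Z(103, 97)) - 29272 = (64 + (147 + 33*97)) - 29272 = (64 + (147 + 3201)) - 29272 = (64 + 3348) - 29272 = 3412 - 29272 = -25860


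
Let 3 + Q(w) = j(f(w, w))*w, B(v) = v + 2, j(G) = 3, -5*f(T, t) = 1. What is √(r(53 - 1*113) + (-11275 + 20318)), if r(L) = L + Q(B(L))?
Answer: √8806 ≈ 93.840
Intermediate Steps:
f(T, t) = -⅕ (f(T, t) = -⅕*1 = -⅕)
B(v) = 2 + v
Q(w) = -3 + 3*w
r(L) = 3 + 4*L (r(L) = L + (-3 + 3*(2 + L)) = L + (-3 + (6 + 3*L)) = L + (3 + 3*L) = 3 + 4*L)
√(r(53 - 1*113) + (-11275 + 20318)) = √((3 + 4*(53 - 1*113)) + (-11275 + 20318)) = √((3 + 4*(53 - 113)) + 9043) = √((3 + 4*(-60)) + 9043) = √((3 - 240) + 9043) = √(-237 + 9043) = √8806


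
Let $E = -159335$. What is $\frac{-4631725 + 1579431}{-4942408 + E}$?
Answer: $\frac{3052294}{5101743} \approx 0.59828$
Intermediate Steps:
$\frac{-4631725 + 1579431}{-4942408 + E} = \frac{-4631725 + 1579431}{-4942408 - 159335} = - \frac{3052294}{-5101743} = \left(-3052294\right) \left(- \frac{1}{5101743}\right) = \frac{3052294}{5101743}$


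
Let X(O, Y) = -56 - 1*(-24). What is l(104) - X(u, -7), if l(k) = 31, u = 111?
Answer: 63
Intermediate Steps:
X(O, Y) = -32 (X(O, Y) = -56 + 24 = -32)
l(104) - X(u, -7) = 31 - 1*(-32) = 31 + 32 = 63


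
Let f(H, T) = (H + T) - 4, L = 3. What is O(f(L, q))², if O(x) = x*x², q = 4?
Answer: 729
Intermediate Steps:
f(H, T) = -4 + H + T
O(x) = x³
O(f(L, q))² = ((-4 + 3 + 4)³)² = (3³)² = 27² = 729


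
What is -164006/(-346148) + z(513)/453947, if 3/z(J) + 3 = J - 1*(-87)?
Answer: 7407778325433/15634718192522 ≈ 0.47380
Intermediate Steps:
z(J) = 3/(84 + J) (z(J) = 3/(-3 + (J - 1*(-87))) = 3/(-3 + (J + 87)) = 3/(-3 + (87 + J)) = 3/(84 + J))
-164006/(-346148) + z(513)/453947 = -164006/(-346148) + (3/(84 + 513))/453947 = -164006*(-1/346148) + (3/597)*(1/453947) = 82003/173074 + (3*(1/597))*(1/453947) = 82003/173074 + (1/199)*(1/453947) = 82003/173074 + 1/90335453 = 7407778325433/15634718192522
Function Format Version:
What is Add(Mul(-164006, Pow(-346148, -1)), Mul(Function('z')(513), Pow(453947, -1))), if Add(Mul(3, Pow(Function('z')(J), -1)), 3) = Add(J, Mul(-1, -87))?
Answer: Rational(7407778325433, 15634718192522) ≈ 0.47380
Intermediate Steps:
Function('z')(J) = Mul(3, Pow(Add(84, J), -1)) (Function('z')(J) = Mul(3, Pow(Add(-3, Add(J, Mul(-1, -87))), -1)) = Mul(3, Pow(Add(-3, Add(J, 87)), -1)) = Mul(3, Pow(Add(-3, Add(87, J)), -1)) = Mul(3, Pow(Add(84, J), -1)))
Add(Mul(-164006, Pow(-346148, -1)), Mul(Function('z')(513), Pow(453947, -1))) = Add(Mul(-164006, Pow(-346148, -1)), Mul(Mul(3, Pow(Add(84, 513), -1)), Pow(453947, -1))) = Add(Mul(-164006, Rational(-1, 346148)), Mul(Mul(3, Pow(597, -1)), Rational(1, 453947))) = Add(Rational(82003, 173074), Mul(Mul(3, Rational(1, 597)), Rational(1, 453947))) = Add(Rational(82003, 173074), Mul(Rational(1, 199), Rational(1, 453947))) = Add(Rational(82003, 173074), Rational(1, 90335453)) = Rational(7407778325433, 15634718192522)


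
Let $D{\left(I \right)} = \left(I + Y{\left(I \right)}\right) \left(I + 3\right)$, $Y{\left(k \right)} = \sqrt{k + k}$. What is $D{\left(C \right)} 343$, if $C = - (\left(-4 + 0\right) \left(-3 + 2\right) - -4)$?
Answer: $13720 - 6860 i \approx 13720.0 - 6860.0 i$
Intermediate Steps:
$Y{\left(k \right)} = \sqrt{2} \sqrt{k}$ ($Y{\left(k \right)} = \sqrt{2 k} = \sqrt{2} \sqrt{k}$)
$C = -8$ ($C = - (\left(-4\right) \left(-1\right) + 4) = - (4 + 4) = \left(-1\right) 8 = -8$)
$D{\left(I \right)} = \left(3 + I\right) \left(I + \sqrt{2} \sqrt{I}\right)$ ($D{\left(I \right)} = \left(I + \sqrt{2} \sqrt{I}\right) \left(I + 3\right) = \left(I + \sqrt{2} \sqrt{I}\right) \left(3 + I\right) = \left(3 + I\right) \left(I + \sqrt{2} \sqrt{I}\right)$)
$D{\left(C \right)} 343 = \left(\left(-8\right)^{2} + 3 \left(-8\right) + \sqrt{2} \left(-8\right)^{\frac{3}{2}} + 3 \sqrt{2} \sqrt{-8}\right) 343 = \left(64 - 24 + \sqrt{2} \left(- 16 i \sqrt{2}\right) + 3 \sqrt{2} \cdot 2 i \sqrt{2}\right) 343 = \left(64 - 24 - 32 i + 12 i\right) 343 = \left(40 - 20 i\right) 343 = 13720 - 6860 i$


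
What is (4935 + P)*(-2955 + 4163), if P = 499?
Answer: 6564272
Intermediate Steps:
(4935 + P)*(-2955 + 4163) = (4935 + 499)*(-2955 + 4163) = 5434*1208 = 6564272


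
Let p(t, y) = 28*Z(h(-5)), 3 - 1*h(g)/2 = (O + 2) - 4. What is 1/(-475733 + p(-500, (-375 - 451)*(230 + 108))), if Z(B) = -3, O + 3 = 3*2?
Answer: -1/475817 ≈ -2.1016e-6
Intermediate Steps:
O = 3 (O = -3 + 3*2 = -3 + 6 = 3)
h(g) = 4 (h(g) = 6 - 2*((3 + 2) - 4) = 6 - 2*(5 - 4) = 6 - 2*1 = 6 - 2 = 4)
p(t, y) = -84 (p(t, y) = 28*(-3) = -84)
1/(-475733 + p(-500, (-375 - 451)*(230 + 108))) = 1/(-475733 - 84) = 1/(-475817) = -1/475817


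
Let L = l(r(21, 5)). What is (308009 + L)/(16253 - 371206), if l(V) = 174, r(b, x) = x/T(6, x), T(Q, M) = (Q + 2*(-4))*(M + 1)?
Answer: -308183/354953 ≈ -0.86824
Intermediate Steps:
T(Q, M) = (1 + M)*(-8 + Q) (T(Q, M) = (Q - 8)*(1 + M) = (-8 + Q)*(1 + M) = (1 + M)*(-8 + Q))
r(b, x) = x/(-2 - 2*x) (r(b, x) = x/(-8 + 6 - 8*x + x*6) = x/(-8 + 6 - 8*x + 6*x) = x/(-2 - 2*x))
L = 174
(308009 + L)/(16253 - 371206) = (308009 + 174)/(16253 - 371206) = 308183/(-354953) = 308183*(-1/354953) = -308183/354953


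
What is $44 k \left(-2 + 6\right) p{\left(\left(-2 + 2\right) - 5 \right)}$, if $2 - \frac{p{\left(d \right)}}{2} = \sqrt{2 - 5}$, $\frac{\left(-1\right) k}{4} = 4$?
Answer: $-11264 + 5632 i \sqrt{3} \approx -11264.0 + 9754.9 i$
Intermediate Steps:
$k = -16$ ($k = \left(-4\right) 4 = -16$)
$p{\left(d \right)} = 4 - 2 i \sqrt{3}$ ($p{\left(d \right)} = 4 - 2 \sqrt{2 - 5} = 4 - 2 \sqrt{-3} = 4 - 2 i \sqrt{3}$)
$44 k \left(-2 + 6\right) p{\left(\left(-2 + 2\right) - 5 \right)} = 44 \left(- 16 \left(-2 + 6\right)\right) \left(4 - 2 i \sqrt{3}\right) = 44 \left(\left(-16\right) 4\right) \left(4 - 2 i \sqrt{3}\right) = 44 \left(-64\right) \left(4 - 2 i \sqrt{3}\right) = - 2816 \left(4 - 2 i \sqrt{3}\right) = -11264 + 5632 i \sqrt{3}$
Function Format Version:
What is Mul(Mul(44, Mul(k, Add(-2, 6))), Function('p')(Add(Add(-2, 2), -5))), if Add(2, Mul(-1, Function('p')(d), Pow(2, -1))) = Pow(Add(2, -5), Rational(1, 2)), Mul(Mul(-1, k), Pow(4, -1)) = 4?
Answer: Add(-11264, Mul(5632, I, Pow(3, Rational(1, 2)))) ≈ Add(-11264., Mul(9754.9, I))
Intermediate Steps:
k = -16 (k = Mul(-4, 4) = -16)
Function('p')(d) = Add(4, Mul(-2, I, Pow(3, Rational(1, 2)))) (Function('p')(d) = Add(4, Mul(-2, Pow(Add(2, -5), Rational(1, 2)))) = Add(4, Mul(-2, Pow(-3, Rational(1, 2)))) = Add(4, Mul(-2, Mul(I, Pow(3, Rational(1, 2))))) = Add(4, Mul(-2, I, Pow(3, Rational(1, 2)))))
Mul(Mul(44, Mul(k, Add(-2, 6))), Function('p')(Add(Add(-2, 2), -5))) = Mul(Mul(44, Mul(-16, Add(-2, 6))), Add(4, Mul(-2, I, Pow(3, Rational(1, 2))))) = Mul(Mul(44, Mul(-16, 4)), Add(4, Mul(-2, I, Pow(3, Rational(1, 2))))) = Mul(Mul(44, -64), Add(4, Mul(-2, I, Pow(3, Rational(1, 2))))) = Mul(-2816, Add(4, Mul(-2, I, Pow(3, Rational(1, 2))))) = Add(-11264, Mul(5632, I, Pow(3, Rational(1, 2))))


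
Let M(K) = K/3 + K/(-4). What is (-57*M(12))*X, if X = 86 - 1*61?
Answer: -1425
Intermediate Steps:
M(K) = K/12 (M(K) = K*(⅓) + K*(-¼) = K/3 - K/4 = K/12)
X = 25 (X = 86 - 61 = 25)
(-57*M(12))*X = -19*12/4*25 = -57*1*25 = -57*25 = -1425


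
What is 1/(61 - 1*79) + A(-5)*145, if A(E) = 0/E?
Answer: -1/18 ≈ -0.055556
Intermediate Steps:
A(E) = 0
1/(61 - 1*79) + A(-5)*145 = 1/(61 - 1*79) + 0*145 = 1/(61 - 79) + 0 = 1/(-18) + 0 = -1/18 + 0 = -1/18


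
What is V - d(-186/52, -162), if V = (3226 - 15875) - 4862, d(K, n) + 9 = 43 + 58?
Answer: -17603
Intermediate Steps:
d(K, n) = 92 (d(K, n) = -9 + (43 + 58) = -9 + 101 = 92)
V = -17511 (V = -12649 - 4862 = -17511)
V - d(-186/52, -162) = -17511 - 1*92 = -17511 - 92 = -17603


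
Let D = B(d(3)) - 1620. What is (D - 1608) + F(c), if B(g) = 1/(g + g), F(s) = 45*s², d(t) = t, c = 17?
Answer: 58663/6 ≈ 9777.2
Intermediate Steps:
B(g) = 1/(2*g)
D = -9719/6 (D = (½)/3 - 1620 = (½)*(⅓) - 1620 = ⅙ - 1620 = -9719/6 ≈ -1619.8)
(D - 1608) + F(c) = (-9719/6 - 1608) + 45*17² = -19367/6 + 45*289 = -19367/6 + 13005 = 58663/6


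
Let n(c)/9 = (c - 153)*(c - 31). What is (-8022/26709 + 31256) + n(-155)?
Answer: 4868585070/8903 ≈ 5.4685e+5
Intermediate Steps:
n(c) = 9*(-153 + c)*(-31 + c) (n(c) = 9*((c - 153)*(c - 31)) = 9*((-153 + c)*(-31 + c)) = 9*(-153 + c)*(-31 + c))
(-8022/26709 + 31256) + n(-155) = (-8022/26709 + 31256) + (42687 - 1656*(-155) + 9*(-155)**2) = (-8022*1/26709 + 31256) + (42687 + 256680 + 9*24025) = (-2674/8903 + 31256) + (42687 + 256680 + 216225) = 278269494/8903 + 515592 = 4868585070/8903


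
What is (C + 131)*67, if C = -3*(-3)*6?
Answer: 12395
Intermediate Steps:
C = 54 (C = 9*6 = 54)
(C + 131)*67 = (54 + 131)*67 = 185*67 = 12395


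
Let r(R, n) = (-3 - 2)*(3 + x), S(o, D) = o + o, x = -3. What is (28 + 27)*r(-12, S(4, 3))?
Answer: 0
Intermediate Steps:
S(o, D) = 2*o
r(R, n) = 0 (r(R, n) = (-3 - 2)*(3 - 3) = -5*0 = 0)
(28 + 27)*r(-12, S(4, 3)) = (28 + 27)*0 = 55*0 = 0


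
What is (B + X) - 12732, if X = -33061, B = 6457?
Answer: -39336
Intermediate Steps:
(B + X) - 12732 = (6457 - 33061) - 12732 = -26604 - 12732 = -39336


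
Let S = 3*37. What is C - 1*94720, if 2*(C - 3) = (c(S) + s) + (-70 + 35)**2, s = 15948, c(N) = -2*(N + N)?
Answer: -172705/2 ≈ -86353.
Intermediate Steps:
S = 111
c(N) = -4*N
C = 16735/2 (C = 3 + ((-4*111 + 15948) + (-70 + 35)**2)/2 = 3 + ((-444 + 15948) + (-35)**2)/2 = 3 + (15504 + 1225)/2 = 3 + (1/2)*16729 = 3 + 16729/2 = 16735/2 ≈ 8367.5)
C - 1*94720 = 16735/2 - 1*94720 = 16735/2 - 94720 = -172705/2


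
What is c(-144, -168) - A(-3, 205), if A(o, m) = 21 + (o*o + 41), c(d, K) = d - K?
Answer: -47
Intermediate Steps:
A(o, m) = 62 + o² (A(o, m) = 21 + (o² + 41) = 21 + (41 + o²) = 62 + o²)
c(-144, -168) - A(-3, 205) = (-144 - 1*(-168)) - (62 + (-3)²) = (-144 + 168) - (62 + 9) = 24 - 1*71 = 24 - 71 = -47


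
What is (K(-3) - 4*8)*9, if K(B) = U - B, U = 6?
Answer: -207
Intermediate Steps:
K(B) = 6 - B
(K(-3) - 4*8)*9 = ((6 - 1*(-3)) - 4*8)*9 = ((6 + 3) - 32)*9 = (9 - 32)*9 = -23*9 = -207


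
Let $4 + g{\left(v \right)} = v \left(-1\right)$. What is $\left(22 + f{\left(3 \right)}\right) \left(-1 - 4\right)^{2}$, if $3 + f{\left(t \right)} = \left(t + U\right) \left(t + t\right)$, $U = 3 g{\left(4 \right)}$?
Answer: $-2675$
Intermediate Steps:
$g{\left(v \right)} = -4 - v$ ($g{\left(v \right)} = -4 + v \left(-1\right) = -4 - v$)
$U = -24$ ($U = 3 \left(-4 - 4\right) = 3 \left(-8\right) = -24$)
$f{\left(t \right)} = -3 + 2 t \left(-24 + t\right)$ ($f{\left(t \right)} = -3 + \left(t - 24\right) \left(t + t\right) = -3 + \left(-24 + t\right) 2 t = -3 + 2 t \left(-24 + t\right)$)
$\left(22 + f{\left(3 \right)}\right) \left(-1 - 4\right)^{2} = \left(22 - \left(147 - 18\right)\right) \left(-1 - 4\right)^{2} = \left(22 - 129\right) \left(-5\right)^{2} = \left(22 - 129\right) 25 = \left(-107\right) 25 = -2675$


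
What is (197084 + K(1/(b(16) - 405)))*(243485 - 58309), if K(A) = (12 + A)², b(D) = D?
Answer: 5526527510083128/151321 ≈ 3.6522e+10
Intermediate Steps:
(197084 + K(1/(b(16) - 405)))*(243485 - 58309) = (197084 + (12 + 1/(16 - 405))²)*(243485 - 58309) = (197084 + (12 + 1/(-389))²)*185176 = (197084 + (12 - 1/389)²)*185176 = (197084 + (4667/389)²)*185176 = (197084 + 21780889/151321)*185176 = (29844728853/151321)*185176 = 5526527510083128/151321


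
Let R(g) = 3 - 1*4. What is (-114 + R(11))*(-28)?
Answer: 3220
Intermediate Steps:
R(g) = -1 (R(g) = 3 - 4 = -1)
(-114 + R(11))*(-28) = (-114 - 1)*(-28) = -115*(-28) = 3220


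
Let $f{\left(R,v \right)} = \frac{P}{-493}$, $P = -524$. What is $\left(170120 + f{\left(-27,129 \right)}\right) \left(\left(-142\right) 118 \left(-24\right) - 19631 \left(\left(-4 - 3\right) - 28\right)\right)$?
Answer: $\frac{91353292033636}{493} \approx 1.853 \cdot 10^{11}$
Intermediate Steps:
$f{\left(R,v \right)} = \frac{524}{493}$ ($f{\left(R,v \right)} = - \frac{524}{-493} = \left(-524\right) \left(- \frac{1}{493}\right) = \frac{524}{493}$)
$\left(170120 + f{\left(-27,129 \right)}\right) \left(\left(-142\right) 118 \left(-24\right) - 19631 \left(\left(-4 - 3\right) - 28\right)\right) = \left(170120 + \frac{524}{493}\right) \left(\left(-142\right) 118 \left(-24\right) - 19631 \left(\left(-4 - 3\right) - 28\right)\right) = \frac{83869684 \left(\left(-16756\right) \left(-24\right) - 19631 \left(-7 - 28\right)\right)}{493} = \frac{83869684 \left(402144 - -687085\right)}{493} = \frac{83869684 \left(402144 + 687085\right)}{493} = \frac{83869684}{493} \cdot 1089229 = \frac{91353292033636}{493}$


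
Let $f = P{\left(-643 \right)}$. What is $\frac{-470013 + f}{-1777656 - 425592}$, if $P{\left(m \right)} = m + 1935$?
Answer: $\frac{468721}{2203248} \approx 0.21274$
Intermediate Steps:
$P{\left(m \right)} = 1935 + m$
$f = 1292$ ($f = 1935 - 643 = 1292$)
$\frac{-470013 + f}{-1777656 - 425592} = \frac{-470013 + 1292}{-1777656 - 425592} = - \frac{468721}{-2203248} = \left(-468721\right) \left(- \frac{1}{2203248}\right) = \frac{468721}{2203248}$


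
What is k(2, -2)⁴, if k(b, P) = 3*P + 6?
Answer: 0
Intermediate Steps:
k(b, P) = 6 + 3*P
k(2, -2)⁴ = (6 + 3*(-2))⁴ = (6 - 6)⁴ = 0⁴ = 0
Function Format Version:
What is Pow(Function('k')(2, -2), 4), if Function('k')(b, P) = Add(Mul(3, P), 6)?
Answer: 0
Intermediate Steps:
Function('k')(b, P) = Add(6, Mul(3, P))
Pow(Function('k')(2, -2), 4) = Pow(Add(6, Mul(3, -2)), 4) = Pow(Add(6, -6), 4) = Pow(0, 4) = 0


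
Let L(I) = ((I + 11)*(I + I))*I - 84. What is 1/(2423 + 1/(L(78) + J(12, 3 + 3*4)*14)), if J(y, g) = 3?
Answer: 1082910/2623890931 ≈ 0.00041271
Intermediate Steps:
L(I) = -84 + 2*I²*(11 + I) (L(I) = ((11 + I)*(2*I))*I - 84 = (2*I*(11 + I))*I - 84 = 2*I²*(11 + I) - 84 = -84 + 2*I²*(11 + I))
1/(2423 + 1/(L(78) + J(12, 3 + 3*4)*14)) = 1/(2423 + 1/((-84 + 2*78³ + 22*78²) + 3*14)) = 1/(2423 + 1/((-84 + 2*474552 + 22*6084) + 42)) = 1/(2423 + 1/((-84 + 949104 + 133848) + 42)) = 1/(2423 + 1/(1082868 + 42)) = 1/(2423 + 1/1082910) = 1/(2623890931/1082910) = 1082910/2623890931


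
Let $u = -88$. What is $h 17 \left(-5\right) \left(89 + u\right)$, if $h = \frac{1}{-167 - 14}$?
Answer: $\frac{85}{181} \approx 0.46961$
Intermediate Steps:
$h = - \frac{1}{181}$ ($h = \frac{1}{-181} = - \frac{1}{181} \approx -0.0055249$)
$h 17 \left(-5\right) \left(89 + u\right) = - \frac{17 \left(-5\right)}{181} \left(89 - 88\right) = \left(- \frac{1}{181}\right) \left(-85\right) 1 = \frac{85}{181} \cdot 1 = \frac{85}{181}$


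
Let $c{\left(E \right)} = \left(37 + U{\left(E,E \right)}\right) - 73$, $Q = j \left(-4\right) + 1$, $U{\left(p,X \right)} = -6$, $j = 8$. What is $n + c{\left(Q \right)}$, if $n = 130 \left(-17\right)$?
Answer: $-2252$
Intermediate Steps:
$n = -2210$
$Q = -31$ ($Q = 8 \left(-4\right) + 1 = -32 + 1 = -31$)
$c{\left(E \right)} = -42$ ($c{\left(E \right)} = \left(37 - 6\right) - 73 = 31 - 73 = -42$)
$n + c{\left(Q \right)} = -2210 - 42 = -2252$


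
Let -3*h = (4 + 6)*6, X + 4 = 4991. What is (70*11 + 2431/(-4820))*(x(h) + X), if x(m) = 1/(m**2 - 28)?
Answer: 458716631659/119536 ≈ 3.8375e+6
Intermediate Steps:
X = 4987 (X = -4 + 4991 = 4987)
h = -20 (h = -(4 + 6)*6/3 = -10*6/3 = -1/3*60 = -20)
x(m) = 1/(-28 + m**2)
(70*11 + 2431/(-4820))*(x(h) + X) = (70*11 + 2431/(-4820))*(1/(-28 + (-20)**2) + 4987) = (770 + 2431*(-1/4820))*(1/(-28 + 400) + 4987) = (770 - 2431/4820)*(1/372 + 4987) = 3708969*(1/372 + 4987)/4820 = (3708969/4820)*(1855165/372) = 458716631659/119536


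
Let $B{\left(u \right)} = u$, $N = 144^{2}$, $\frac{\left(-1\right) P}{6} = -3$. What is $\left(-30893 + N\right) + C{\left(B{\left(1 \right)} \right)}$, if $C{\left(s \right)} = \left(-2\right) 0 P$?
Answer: $-10157$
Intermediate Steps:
$P = 18$ ($P = \left(-6\right) \left(-3\right) = 18$)
$N = 20736$
$C{\left(s \right)} = 0$ ($C{\left(s \right)} = \left(-2\right) 0 \cdot 18 = 0 \cdot 18 = 0$)
$\left(-30893 + N\right) + C{\left(B{\left(1 \right)} \right)} = \left(-30893 + 20736\right) + 0 = -10157 + 0 = -10157$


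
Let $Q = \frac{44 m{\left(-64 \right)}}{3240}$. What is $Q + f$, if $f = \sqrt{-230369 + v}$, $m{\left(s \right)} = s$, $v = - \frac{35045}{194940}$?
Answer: $- \frac{352}{405} + \frac{i \sqrt{26944900743}}{342} \approx -0.86914 + 479.97 i$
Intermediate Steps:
$v = - \frac{7009}{38988}$ ($v = \left(-35045\right) \frac{1}{194940} = - \frac{7009}{38988} \approx -0.17977$)
$Q = - \frac{352}{405}$ ($Q = \frac{44 \left(-64\right)}{3240} = \left(-2816\right) \frac{1}{3240} = - \frac{352}{405} \approx -0.86914$)
$f = \frac{i \sqrt{26944900743}}{342}$ ($f = \sqrt{-230369 - \frac{7009}{38988}} = \sqrt{- \frac{8981633581}{38988}} = \frac{i \sqrt{26944900743}}{342} \approx 479.97 i$)
$Q + f = - \frac{352}{405} + \frac{i \sqrt{26944900743}}{342}$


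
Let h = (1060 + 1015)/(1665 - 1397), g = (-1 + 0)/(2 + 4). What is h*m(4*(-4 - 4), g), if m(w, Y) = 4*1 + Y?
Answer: 47725/1608 ≈ 29.680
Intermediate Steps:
g = -⅙ (g = -1/6 = -1*⅙ = -⅙ ≈ -0.16667)
h = 2075/268 ≈ 7.7425
m(w, Y) = 4 + Y
h*m(4*(-4 - 4), g) = 2075*(4 - ⅙)/268 = (2075/268)*(23/6) = 47725/1608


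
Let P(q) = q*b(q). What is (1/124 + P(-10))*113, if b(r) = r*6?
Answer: 8407313/124 ≈ 67801.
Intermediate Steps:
b(r) = 6*r
P(q) = 6*q² (P(q) = q*(6*q) = 6*q²)
(1/124 + P(-10))*113 = (1/124 + 6*(-10)²)*113 = (1/124 + 6*100)*113 = (1/124 + 600)*113 = (74401/124)*113 = 8407313/124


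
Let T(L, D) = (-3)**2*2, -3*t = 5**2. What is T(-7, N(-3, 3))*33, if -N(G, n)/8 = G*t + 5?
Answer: 594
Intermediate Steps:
t = -25/3 (t = -1/3*5**2 = -1/3*25 = -25/3 ≈ -8.3333)
N(G, n) = -40 + 200*G/3 (N(G, n) = -8*(G*(-25/3) + 5) = -8*(-25*G/3 + 5) = -8*(5 - 25*G/3) = -40 + 200*G/3)
T(L, D) = 18 (T(L, D) = 9*2 = 18)
T(-7, N(-3, 3))*33 = 18*33 = 594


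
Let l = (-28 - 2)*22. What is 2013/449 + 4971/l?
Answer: -301133/98780 ≈ -3.0485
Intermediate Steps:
l = -660 (l = -30*22 = -660)
2013/449 + 4971/l = 2013/449 + 4971/(-660) = 2013*(1/449) + 4971*(-1/660) = 2013/449 - 1657/220 = -301133/98780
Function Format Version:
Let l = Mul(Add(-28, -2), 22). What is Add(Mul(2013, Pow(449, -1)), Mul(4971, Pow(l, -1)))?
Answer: Rational(-301133, 98780) ≈ -3.0485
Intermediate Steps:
l = -660 (l = Mul(-30, 22) = -660)
Add(Mul(2013, Pow(449, -1)), Mul(4971, Pow(l, -1))) = Add(Mul(2013, Pow(449, -1)), Mul(4971, Pow(-660, -1))) = Add(Mul(2013, Rational(1, 449)), Mul(4971, Rational(-1, 660))) = Add(Rational(2013, 449), Rational(-1657, 220)) = Rational(-301133, 98780)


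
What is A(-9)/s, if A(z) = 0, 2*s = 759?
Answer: 0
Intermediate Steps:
s = 759/2 (s = (1/2)*759 = 759/2 ≈ 379.50)
A(-9)/s = 0/(759/2) = 0*(2/759) = 0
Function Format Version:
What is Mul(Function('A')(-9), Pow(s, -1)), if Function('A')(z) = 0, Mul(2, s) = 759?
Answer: 0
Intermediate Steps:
s = Rational(759, 2) (s = Mul(Rational(1, 2), 759) = Rational(759, 2) ≈ 379.50)
Mul(Function('A')(-9), Pow(s, -1)) = Mul(0, Pow(Rational(759, 2), -1)) = Mul(0, Rational(2, 759)) = 0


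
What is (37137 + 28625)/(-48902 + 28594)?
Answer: -32881/10154 ≈ -3.2382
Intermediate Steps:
(37137 + 28625)/(-48902 + 28594) = 65762/(-20308) = 65762*(-1/20308) = -32881/10154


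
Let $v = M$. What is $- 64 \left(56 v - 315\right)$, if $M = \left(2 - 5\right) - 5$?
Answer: $48832$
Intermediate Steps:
$M = -8$ ($M = -3 - 5 = -8$)
$v = -8$
$- 64 \left(56 v - 315\right) = - 64 \left(56 \left(-8\right) - 315\right) = - 64 \left(-448 - 315\right) = \left(-64\right) \left(-763\right) = 48832$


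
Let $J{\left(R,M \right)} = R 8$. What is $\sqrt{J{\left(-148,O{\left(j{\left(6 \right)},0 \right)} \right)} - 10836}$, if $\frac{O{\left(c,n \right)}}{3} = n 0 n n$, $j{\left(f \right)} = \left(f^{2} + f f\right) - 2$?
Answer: $2 i \sqrt{3005} \approx 109.64 i$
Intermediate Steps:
$j{\left(f \right)} = -2 + 2 f^{2}$ ($j{\left(f \right)} = \left(f^{2} + f^{2}\right) - 2 = 2 f^{2} - 2 = -2 + 2 f^{2}$)
$O{\left(c,n \right)} = 0$ ($O{\left(c,n \right)} = 3 n 0 n n = 3 n 0 n = 3 n 0 = 3 \cdot 0 = 0$)
$J{\left(R,M \right)} = 8 R$
$\sqrt{J{\left(-148,O{\left(j{\left(6 \right)},0 \right)} \right)} - 10836} = \sqrt{8 \left(-148\right) - 10836} = \sqrt{-1184 - 10836} = \sqrt{-12020} = 2 i \sqrt{3005}$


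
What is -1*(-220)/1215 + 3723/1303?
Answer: 962021/316629 ≈ 3.0383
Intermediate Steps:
-1*(-220)/1215 + 3723/1303 = 220*(1/1215) + 3723*(1/1303) = 44/243 + 3723/1303 = 962021/316629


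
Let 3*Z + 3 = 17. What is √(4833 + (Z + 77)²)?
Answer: √103522/3 ≈ 107.25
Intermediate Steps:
Z = 14/3 (Z = -1 + (⅓)*17 = -1 + 17/3 = 14/3 ≈ 4.6667)
√(4833 + (Z + 77)²) = √(4833 + (14/3 + 77)²) = √(4833 + (245/3)²) = √(4833 + 60025/9) = √(103522/9) = √103522/3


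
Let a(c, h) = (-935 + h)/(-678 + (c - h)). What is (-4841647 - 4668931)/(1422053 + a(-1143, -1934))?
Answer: -537347657/80344560 ≈ -6.6880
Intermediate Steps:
a(c, h) = (-935 + h)/(-678 + c - h)
(-4841647 - 4668931)/(1422053 + a(-1143, -1934)) = (-4841647 - 4668931)/(1422053 + (935 - 1*(-1934))/(678 - 1934 - 1*(-1143))) = -9510578/(1422053 + (935 + 1934)/(678 - 1934 + 1143)) = -9510578/(1422053 + 2869/(-113)) = -9510578/(1422053 - 1/113*2869) = -9510578/(1422053 - 2869/113) = -9510578/160689120/113 = -9510578*113/160689120 = -537347657/80344560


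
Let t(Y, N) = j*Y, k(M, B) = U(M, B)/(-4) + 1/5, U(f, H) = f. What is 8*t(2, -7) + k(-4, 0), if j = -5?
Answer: -394/5 ≈ -78.800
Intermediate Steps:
k(M, B) = ⅕ - M/4 (k(M, B) = M/(-4) + 1/5 = M*(-¼) + 1*(⅕) = -M/4 + ⅕ = ⅕ - M/4)
t(Y, N) = -5*Y
8*t(2, -7) + k(-4, 0) = 8*(-5*2) + (⅕ - ¼*(-4)) = 8*(-10) + (⅕ + 1) = -80 + 6/5 = -394/5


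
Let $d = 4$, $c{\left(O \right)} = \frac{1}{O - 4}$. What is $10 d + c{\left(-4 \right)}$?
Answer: $\frac{319}{8} \approx 39.875$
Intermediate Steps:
$c{\left(O \right)} = \frac{1}{-4 + O}$
$10 d + c{\left(-4 \right)} = 10 \cdot 4 + \frac{1}{-4 - 4} = 40 + \frac{1}{-8} = 40 - \frac{1}{8} = \frac{319}{8}$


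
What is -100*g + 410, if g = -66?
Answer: 7010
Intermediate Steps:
-100*g + 410 = -100*(-66) + 410 = 6600 + 410 = 7010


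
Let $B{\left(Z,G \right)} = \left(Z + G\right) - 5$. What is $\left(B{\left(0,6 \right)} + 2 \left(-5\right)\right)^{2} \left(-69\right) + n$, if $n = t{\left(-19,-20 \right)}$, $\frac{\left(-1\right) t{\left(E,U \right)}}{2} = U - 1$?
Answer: $-5547$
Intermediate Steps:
$B{\left(Z,G \right)} = -5 + G + Z$ ($B{\left(Z,G \right)} = \left(G + Z\right) - 5 = -5 + G + Z$)
$t{\left(E,U \right)} = 2 - 2 U$ ($t{\left(E,U \right)} = - 2 \left(U - 1\right) = - 2 \left(-1 + U\right) = 2 - 2 U$)
$n = 42$ ($n = 2 - -40 = 2 + 40 = 42$)
$\left(B{\left(0,6 \right)} + 2 \left(-5\right)\right)^{2} \left(-69\right) + n = \left(\left(-5 + 6 + 0\right) + 2 \left(-5\right)\right)^{2} \left(-69\right) + 42 = \left(1 - 10\right)^{2} \left(-69\right) + 42 = \left(-9\right)^{2} \left(-69\right) + 42 = 81 \left(-69\right) + 42 = -5589 + 42 = -5547$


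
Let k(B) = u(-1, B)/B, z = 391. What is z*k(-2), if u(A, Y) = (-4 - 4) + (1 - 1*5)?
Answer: 2346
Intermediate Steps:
u(A, Y) = -12 (u(A, Y) = -8 + (1 - 5) = -8 - 4 = -12)
k(B) = -12/B
z*k(-2) = 391*(-12/(-2)) = 391*(-12*(-½)) = 391*6 = 2346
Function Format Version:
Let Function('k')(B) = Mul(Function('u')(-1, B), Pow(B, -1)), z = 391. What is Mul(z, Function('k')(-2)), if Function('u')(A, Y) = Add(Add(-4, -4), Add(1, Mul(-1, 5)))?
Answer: 2346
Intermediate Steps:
Function('u')(A, Y) = -12 (Function('u')(A, Y) = Add(-8, Add(1, -5)) = Add(-8, -4) = -12)
Function('k')(B) = Mul(-12, Pow(B, -1))
Mul(z, Function('k')(-2)) = Mul(391, Mul(-12, Pow(-2, -1))) = Mul(391, Mul(-12, Rational(-1, 2))) = Mul(391, 6) = 2346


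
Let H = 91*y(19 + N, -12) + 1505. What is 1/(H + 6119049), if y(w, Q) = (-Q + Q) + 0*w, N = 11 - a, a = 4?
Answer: 1/6120554 ≈ 1.6338e-7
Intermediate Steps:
N = 7 (N = 11 - 1*4 = 11 - 4 = 7)
y(w, Q) = 0 (y(w, Q) = 0 + 0 = 0)
H = 1505 (H = 91*0 + 1505 = 0 + 1505 = 1505)
1/(H + 6119049) = 1/(1505 + 6119049) = 1/6120554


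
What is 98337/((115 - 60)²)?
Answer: 98337/3025 ≈ 32.508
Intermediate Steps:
98337/((115 - 60)²) = 98337/(55²) = 98337/3025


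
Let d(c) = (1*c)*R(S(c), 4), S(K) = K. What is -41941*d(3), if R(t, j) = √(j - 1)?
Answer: -125823*√3 ≈ -2.1793e+5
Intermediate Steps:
R(t, j) = √(-1 + j)
d(c) = c*√3 (d(c) = (1*c)*√(-1 + 4) = c*√3)
-41941*d(3) = -125823*√3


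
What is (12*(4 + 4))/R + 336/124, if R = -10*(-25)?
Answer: 11988/3875 ≈ 3.0937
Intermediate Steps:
R = 250
(12*(4 + 4))/R + 336/124 = (12*(4 + 4))/250 + 336/124 = (12*8)*(1/250) + 336*(1/124) = 96*(1/250) + 84/31 = 48/125 + 84/31 = 11988/3875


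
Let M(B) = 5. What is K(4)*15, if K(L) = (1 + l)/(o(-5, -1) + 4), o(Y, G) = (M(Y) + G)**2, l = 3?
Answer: 3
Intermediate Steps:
o(Y, G) = (5 + G)**2
K(L) = 1/5 (K(L) = (1 + 3)/((5 - 1)**2 + 4) = 4/(4**2 + 4) = 4/(16 + 4) = 4/20 = 4*(1/20) = 1/5)
K(4)*15 = (1/5)*15 = 3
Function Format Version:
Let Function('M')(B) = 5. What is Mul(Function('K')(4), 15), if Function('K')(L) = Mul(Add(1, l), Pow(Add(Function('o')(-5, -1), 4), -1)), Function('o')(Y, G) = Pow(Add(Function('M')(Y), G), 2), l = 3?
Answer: 3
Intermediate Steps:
Function('o')(Y, G) = Pow(Add(5, G), 2)
Function('K')(L) = Rational(1, 5) (Function('K')(L) = Mul(Add(1, 3), Pow(Add(Pow(Add(5, -1), 2), 4), -1)) = Mul(4, Pow(Add(Pow(4, 2), 4), -1)) = Mul(4, Pow(Add(16, 4), -1)) = Mul(4, Pow(20, -1)) = Mul(4, Rational(1, 20)) = Rational(1, 5))
Mul(Function('K')(4), 15) = Mul(Rational(1, 5), 15) = 3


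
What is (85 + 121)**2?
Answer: 42436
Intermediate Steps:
(85 + 121)**2 = 206**2 = 42436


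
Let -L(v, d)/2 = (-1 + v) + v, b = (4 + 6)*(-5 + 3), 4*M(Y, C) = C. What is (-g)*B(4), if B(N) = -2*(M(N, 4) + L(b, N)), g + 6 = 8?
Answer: 332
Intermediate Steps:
g = 2 (g = -6 + 8 = 2)
M(Y, C) = C/4
b = -20 (b = 10*(-2) = -20)
L(v, d) = 2 - 4*v (L(v, d) = -2*((-1 + v) + v) = -2*(-1 + 2*v) = 2 - 4*v)
B(N) = -166 (B(N) = -2*((¼)*4 + (2 - 4*(-20))) = -2*(1 + (2 + 80)) = -2*(1 + 82) = -2*83 = -166)
(-g)*B(4) = -1*2*(-166) = -2*(-166) = 332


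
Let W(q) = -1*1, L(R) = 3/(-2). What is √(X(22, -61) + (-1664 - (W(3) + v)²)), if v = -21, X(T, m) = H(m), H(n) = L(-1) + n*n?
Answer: √6286/2 ≈ 39.642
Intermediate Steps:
L(R) = -3/2 (L(R) = 3*(-½) = -3/2)
H(n) = -3/2 + n² (H(n) = -3/2 + n*n = -3/2 + n²)
X(T, m) = -3/2 + m²
W(q) = -1
√(X(22, -61) + (-1664 - (W(3) + v)²)) = √((-3/2 + (-61)²) + (-1664 - (-1 - 21)²)) = √((-3/2 + 3721) + (-1664 - 1*(-22)²)) = √(7439/2 + (-1664 - 1*484)) = √(7439/2 + (-1664 - 484)) = √(7439/2 - 2148) = √(3143/2) = √6286/2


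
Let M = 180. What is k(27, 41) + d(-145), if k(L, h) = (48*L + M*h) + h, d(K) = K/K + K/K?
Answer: 8719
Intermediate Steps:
d(K) = 2 (d(K) = 1 + 1 = 2)
k(L, h) = 48*L + 181*h (k(L, h) = (48*L + 180*h) + h = 48*L + 181*h)
k(27, 41) + d(-145) = (48*27 + 181*41) + 2 = (1296 + 7421) + 2 = 8717 + 2 = 8719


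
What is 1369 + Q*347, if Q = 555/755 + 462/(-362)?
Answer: 32284009/27331 ≈ 1181.2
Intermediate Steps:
Q = -14790/27331 (Q = 555*(1/755) + 462*(-1/362) = 111/151 - 231/181 = -14790/27331 ≈ -0.54114)
1369 + Q*347 = 1369 - 14790/27331*347 = 1369 - 5132130/27331 = 32284009/27331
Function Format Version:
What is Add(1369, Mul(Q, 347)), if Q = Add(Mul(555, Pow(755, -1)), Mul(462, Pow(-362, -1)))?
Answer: Rational(32284009, 27331) ≈ 1181.2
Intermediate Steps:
Q = Rational(-14790, 27331) (Q = Add(Mul(555, Rational(1, 755)), Mul(462, Rational(-1, 362))) = Add(Rational(111, 151), Rational(-231, 181)) = Rational(-14790, 27331) ≈ -0.54114)
Add(1369, Mul(Q, 347)) = Add(1369, Mul(Rational(-14790, 27331), 347)) = Add(1369, Rational(-5132130, 27331)) = Rational(32284009, 27331)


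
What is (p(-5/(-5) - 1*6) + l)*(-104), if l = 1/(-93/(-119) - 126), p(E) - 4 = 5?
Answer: -13934960/14901 ≈ -935.17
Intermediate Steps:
p(E) = 9 (p(E) = 4 + 5 = 9)
l = -119/14901 (l = 1/(-93*(-1/119) - 126) = 1/(93/119 - 126) = 1/(-14901/119) = -119/14901 ≈ -0.0079860)
(p(-5/(-5) - 1*6) + l)*(-104) = (9 - 119/14901)*(-104) = (133990/14901)*(-104) = -13934960/14901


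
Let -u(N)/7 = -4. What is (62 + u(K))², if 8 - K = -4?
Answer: 8100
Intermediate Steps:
K = 12 (K = 8 - 1*(-4) = 8 + 4 = 12)
u(N) = 28 (u(N) = -7*(-4) = 28)
(62 + u(K))² = (62 + 28)² = 90² = 8100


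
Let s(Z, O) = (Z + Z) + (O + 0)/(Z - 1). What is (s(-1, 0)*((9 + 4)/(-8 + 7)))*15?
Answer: 390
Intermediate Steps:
s(Z, O) = 2*Z + O/(-1 + Z)
(s(-1, 0)*((9 + 4)/(-8 + 7)))*15 = (((0 - 2*(-1) + 2*(-1)²)/(-1 - 1))*((9 + 4)/(-8 + 7)))*15 = (((0 + 2 + 2*1)/(-2))*(13/(-1)))*15 = ((-(0 + 2 + 2)/2)*(13*(-1)))*15 = (-½*4*(-13))*15 = -2*(-13)*15 = 26*15 = 390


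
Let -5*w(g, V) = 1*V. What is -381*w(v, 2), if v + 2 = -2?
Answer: 762/5 ≈ 152.40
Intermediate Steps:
v = -4 (v = -2 - 2 = -4)
w(g, V) = -V/5
-381*w(v, 2) = -(-381)*2/5 = -381*(-2/5) = 762/5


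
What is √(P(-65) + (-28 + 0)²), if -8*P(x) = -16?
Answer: √786 ≈ 28.036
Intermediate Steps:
P(x) = 2 (P(x) = -⅛*(-16) = 2)
√(P(-65) + (-28 + 0)²) = √(2 + (-28 + 0)²) = √(2 + (-28)²) = √(2 + 784) = √786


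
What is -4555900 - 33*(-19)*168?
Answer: -4450564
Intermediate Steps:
-4555900 - 33*(-19)*168 = -4555900 - (-627)*168 = -4555900 - 1*(-105336) = -4555900 + 105336 = -4450564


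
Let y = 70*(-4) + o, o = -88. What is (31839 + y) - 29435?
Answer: 2036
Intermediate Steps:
y = -368 (y = 70*(-4) - 88 = -280 - 88 = -368)
(31839 + y) - 29435 = (31839 - 368) - 29435 = 31471 - 29435 = 2036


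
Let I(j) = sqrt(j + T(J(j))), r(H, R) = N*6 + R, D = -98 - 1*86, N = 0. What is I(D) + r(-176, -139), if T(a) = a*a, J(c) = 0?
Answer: -139 + 2*I*sqrt(46) ≈ -139.0 + 13.565*I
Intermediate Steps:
D = -184 (D = -98 - 86 = -184)
T(a) = a**2
r(H, R) = R (r(H, R) = 0*6 + R = 0 + R = R)
I(j) = sqrt(j) (I(j) = sqrt(j + 0**2) = sqrt(j + 0) = sqrt(j))
I(D) + r(-176, -139) = sqrt(-184) - 139 = 2*I*sqrt(46) - 139 = -139 + 2*I*sqrt(46)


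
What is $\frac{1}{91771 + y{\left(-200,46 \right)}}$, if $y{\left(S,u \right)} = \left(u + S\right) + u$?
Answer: $\frac{1}{91663} \approx 1.091 \cdot 10^{-5}$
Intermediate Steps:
$y{\left(S,u \right)} = S + 2 u$ ($y{\left(S,u \right)} = \left(S + u\right) + u = S + 2 u$)
$\frac{1}{91771 + y{\left(-200,46 \right)}} = \frac{1}{91771 + \left(-200 + 2 \cdot 46\right)} = \frac{1}{91771 + \left(-200 + 92\right)} = \frac{1}{91771 - 108} = \frac{1}{91663}$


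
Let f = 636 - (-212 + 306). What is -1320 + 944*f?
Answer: 510328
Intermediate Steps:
f = 542 (f = 636 - 1*94 = 636 - 94 = 542)
-1320 + 944*f = -1320 + 944*542 = -1320 + 511648 = 510328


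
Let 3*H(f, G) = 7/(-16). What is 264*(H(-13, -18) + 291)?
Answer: 153571/2 ≈ 76786.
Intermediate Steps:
H(f, G) = -7/48 (H(f, G) = (7/(-16))/3 = (7*(-1/16))/3 = (1/3)*(-7/16) = -7/48)
264*(H(-13, -18) + 291) = 264*(-7/48 + 291) = 264*(13961/48) = 153571/2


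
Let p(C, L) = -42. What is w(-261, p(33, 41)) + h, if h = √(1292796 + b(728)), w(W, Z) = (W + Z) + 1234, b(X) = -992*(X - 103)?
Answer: 931 + 2*√168199 ≈ 1751.2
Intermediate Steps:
b(X) = 102176 - 992*X (b(X) = -992*(-103 + X) = 102176 - 992*X)
w(W, Z) = 1234 + W + Z
h = 2*√168199 (h = √(1292796 + (102176 - 992*728)) = √(1292796 + (102176 - 722176)) = √(1292796 - 620000) = √672796 = 2*√168199 ≈ 820.24)
w(-261, p(33, 41)) + h = (1234 - 261 - 42) + 2*√168199 = 931 + 2*√168199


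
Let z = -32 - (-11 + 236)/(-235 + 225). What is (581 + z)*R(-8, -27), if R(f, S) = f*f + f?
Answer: 32004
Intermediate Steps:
R(f, S) = f + f² (R(f, S) = f² + f = f + f²)
z = -19/2 (z = -32 - 225/(-10) = -32 - 225*(-1)/10 = -32 - 1*(-45/2) = -32 + 45/2 = -19/2 ≈ -9.5000)
(581 + z)*R(-8, -27) = (581 - 19/2)*(-8*(1 - 8)) = 1143*(-8*(-7))/2 = (1143/2)*56 = 32004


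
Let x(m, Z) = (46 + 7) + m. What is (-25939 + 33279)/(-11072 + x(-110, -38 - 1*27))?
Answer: -7340/11129 ≈ -0.65954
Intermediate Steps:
x(m, Z) = 53 + m
(-25939 + 33279)/(-11072 + x(-110, -38 - 1*27)) = (-25939 + 33279)/(-11072 + (53 - 110)) = 7340/(-11072 - 57) = 7340/(-11129) = 7340*(-1/11129) = -7340/11129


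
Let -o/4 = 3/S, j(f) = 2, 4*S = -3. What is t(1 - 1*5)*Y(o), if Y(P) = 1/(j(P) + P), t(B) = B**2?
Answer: 8/9 ≈ 0.88889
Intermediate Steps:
S = -3/4 (S = (1/4)*(-3) = -3/4 ≈ -0.75000)
o = 16 (o = -12/(-3/4) = -12*(-4)/3 = -4*(-4) = 16)
Y(P) = 1/(2 + P)
t(1 - 1*5)*Y(o) = (1 - 1*5)**2/(2 + 16) = (1 - 5)**2/18 = (-4)**2*(1/18) = 16*(1/18) = 8/9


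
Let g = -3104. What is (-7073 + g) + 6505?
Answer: -3672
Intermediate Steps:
(-7073 + g) + 6505 = (-7073 - 3104) + 6505 = -10177 + 6505 = -3672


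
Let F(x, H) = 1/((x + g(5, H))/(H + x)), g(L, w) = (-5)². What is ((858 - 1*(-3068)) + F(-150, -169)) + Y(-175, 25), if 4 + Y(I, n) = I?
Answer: 468694/125 ≈ 3749.6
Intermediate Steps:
Y(I, n) = -4 + I
g(L, w) = 25
F(x, H) = (H + x)/(25 + x) (F(x, H) = 1/((x + 25)/(H + x)) = 1/((25 + x)/(H + x)) = (H + x)/(25 + x))
((858 - 1*(-3068)) + F(-150, -169)) + Y(-175, 25) = ((858 - 1*(-3068)) + (-169 - 150)/(25 - 150)) + (-4 - 175) = ((858 + 3068) - 319/(-125)) - 179 = (3926 - 1/125*(-319)) - 179 = (3926 + 319/125) - 179 = 491069/125 - 179 = 468694/125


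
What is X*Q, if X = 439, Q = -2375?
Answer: -1042625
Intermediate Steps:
X*Q = 439*(-2375) = -1042625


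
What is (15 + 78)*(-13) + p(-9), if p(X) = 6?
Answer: -1203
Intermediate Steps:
(15 + 78)*(-13) + p(-9) = (15 + 78)*(-13) + 6 = 93*(-13) + 6 = -1209 + 6 = -1203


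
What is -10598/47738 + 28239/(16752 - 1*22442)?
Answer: -704188001/135814610 ≈ -5.1849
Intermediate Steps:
-10598/47738 + 28239/(16752 - 1*22442) = -10598*1/47738 + 28239/(16752 - 22442) = -5299/23869 + 28239/(-5690) = -5299/23869 + 28239*(-1/5690) = -5299/23869 - 28239/5690 = -704188001/135814610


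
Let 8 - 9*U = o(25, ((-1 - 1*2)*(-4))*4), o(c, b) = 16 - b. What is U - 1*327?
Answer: -2903/9 ≈ -322.56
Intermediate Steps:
U = 40/9 (U = 8/9 - (16 - (-1 - 1*2)*(-4)*4)/9 = 8/9 - (16 - (-1 - 2)*(-4)*4)/9 = 8/9 - (16 - (-3*(-4))*4)/9 = 8/9 - (16 - 12*4)/9 = 8/9 - (16 - 1*48)/9 = 8/9 - (16 - 48)/9 = 8/9 - ⅑*(-32) = 8/9 + 32/9 = 40/9 ≈ 4.4444)
U - 1*327 = 40/9 - 1*327 = 40/9 - 327 = -2903/9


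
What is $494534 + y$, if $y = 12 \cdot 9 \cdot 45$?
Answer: $499394$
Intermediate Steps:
$y = 4860$ ($y = 108 \cdot 45 = 4860$)
$494534 + y = 494534 + 4860 = 499394$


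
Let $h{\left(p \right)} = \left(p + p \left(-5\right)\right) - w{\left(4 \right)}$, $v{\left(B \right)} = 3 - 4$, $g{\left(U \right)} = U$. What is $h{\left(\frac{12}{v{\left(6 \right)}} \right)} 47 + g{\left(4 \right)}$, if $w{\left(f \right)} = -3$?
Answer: $2401$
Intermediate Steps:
$v{\left(B \right)} = -1$ ($v{\left(B \right)} = 3 - 4 = -1$)
$h{\left(p \right)} = 3 - 4 p$ ($h{\left(p \right)} = \left(p + p \left(-5\right)\right) - -3 = \left(p - 5 p\right) + 3 = - 4 p + 3 = 3 - 4 p$)
$h{\left(\frac{12}{v{\left(6 \right)}} \right)} 47 + g{\left(4 \right)} = \left(3 - 4 \frac{12}{-1}\right) 47 + 4 = \left(3 - 4 \cdot 12 \left(-1\right)\right) 47 + 4 = \left(3 - -48\right) 47 + 4 = \left(3 + 48\right) 47 + 4 = 51 \cdot 47 + 4 = 2397 + 4 = 2401$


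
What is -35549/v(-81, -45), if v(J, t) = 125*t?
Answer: 35549/5625 ≈ 6.3198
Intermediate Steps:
-35549/v(-81, -45) = -35549/(125*(-45)) = -35549/(-5625) = -35549*(-1/5625) = 35549/5625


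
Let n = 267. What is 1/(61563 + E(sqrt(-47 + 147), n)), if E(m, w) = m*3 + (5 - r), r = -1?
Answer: 1/61599 ≈ 1.6234e-5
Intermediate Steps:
E(m, w) = 6 + 3*m (E(m, w) = m*3 + (5 - 1*(-1)) = 3*m + (5 + 1) = 3*m + 6 = 6 + 3*m)
1/(61563 + E(sqrt(-47 + 147), n)) = 1/(61563 + (6 + 3*sqrt(-47 + 147))) = 1/(61563 + (6 + 3*sqrt(100))) = 1/(61563 + (6 + 3*10)) = 1/(61563 + (6 + 30)) = 1/(61563 + 36) = 1/61599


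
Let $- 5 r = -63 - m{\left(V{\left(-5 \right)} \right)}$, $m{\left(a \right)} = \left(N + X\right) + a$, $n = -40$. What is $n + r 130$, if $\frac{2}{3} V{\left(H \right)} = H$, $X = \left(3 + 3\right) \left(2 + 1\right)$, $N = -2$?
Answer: $1819$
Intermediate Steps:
$X = 18$ ($X = 6 \cdot 3 = 18$)
$V{\left(H \right)} = \frac{3 H}{2}$
$m{\left(a \right)} = 16 + a$ ($m{\left(a \right)} = \left(-2 + 18\right) + a = 16 + a$)
$r = \frac{143}{10}$ ($r = - \frac{-63 - \left(16 + \frac{3}{2} \left(-5\right)\right)}{5} = - \frac{-63 - \left(16 - \frac{15}{2}\right)}{5} = - \frac{-63 - \frac{17}{2}}{5} = \left(- \frac{1}{5}\right) \left(- \frac{143}{2}\right) = \frac{143}{10} \approx 14.3$)
$n + r 130 = -40 + \frac{143}{10} \cdot 130 = -40 + 1859 = 1819$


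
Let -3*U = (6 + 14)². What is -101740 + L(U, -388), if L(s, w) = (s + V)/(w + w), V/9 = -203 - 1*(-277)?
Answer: -118426159/1164 ≈ -1.0174e+5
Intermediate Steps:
V = 666 (V = 9*(-203 - 1*(-277)) = 9*(-203 + 277) = 9*74 = 666)
U = -400/3 (U = -(6 + 14)²/3 = -⅓*20² = -⅓*400 = -400/3 ≈ -133.33)
L(s, w) = (666 + s)/(2*w) (L(s, w) = (s + 666)/(w + w) = (666 + s)/((2*w)) = (666 + s)*(1/(2*w)) = (666 + s)/(2*w))
-101740 + L(U, -388) = -101740 + (½)*(666 - 400/3)/(-388) = -101740 + (½)*(-1/388)*(1598/3) = -101740 - 799/1164 = -118426159/1164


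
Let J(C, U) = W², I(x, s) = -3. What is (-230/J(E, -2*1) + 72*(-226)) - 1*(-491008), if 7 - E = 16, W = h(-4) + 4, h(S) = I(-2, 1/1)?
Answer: 474506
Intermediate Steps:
h(S) = -3
W = 1 (W = -3 + 4 = 1)
E = -9 (E = 7 - 1*16 = 7 - 16 = -9)
J(C, U) = 1 (J(C, U) = 1² = 1)
(-230/J(E, -2*1) + 72*(-226)) - 1*(-491008) = (-230/1 + 72*(-226)) - 1*(-491008) = (-230*1 - 16272) + 491008 = (-230 - 16272) + 491008 = -16502 + 491008 = 474506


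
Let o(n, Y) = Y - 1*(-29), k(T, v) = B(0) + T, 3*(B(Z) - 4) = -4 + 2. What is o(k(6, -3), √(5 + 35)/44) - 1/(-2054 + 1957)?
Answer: 2814/97 + √10/22 ≈ 29.154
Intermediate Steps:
B(Z) = 10/3 (B(Z) = 4 + (-4 + 2)/3 = 4 + (⅓)*(-2) = 4 - ⅔ = 10/3)
k(T, v) = 10/3 + T
o(n, Y) = 29 + Y (o(n, Y) = Y + 29 = 29 + Y)
o(k(6, -3), √(5 + 35)/44) - 1/(-2054 + 1957) = (29 + √(5 + 35)/44) - 1/(-2054 + 1957) = (29 + √40*(1/44)) - 1/(-97) = (29 + (2*√10)*(1/44)) - 1*(-1/97) = (29 + √10/22) + 1/97 = 2814/97 + √10/22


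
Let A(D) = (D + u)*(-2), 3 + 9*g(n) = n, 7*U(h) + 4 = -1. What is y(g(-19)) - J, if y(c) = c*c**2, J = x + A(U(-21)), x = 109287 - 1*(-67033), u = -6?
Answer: -899904022/5103 ≈ -1.7635e+5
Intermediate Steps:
U(h) = -5/7 (U(h) = -4/7 + (1/7)*(-1) = -4/7 - 1/7 = -5/7)
g(n) = -1/3 + n/9
x = 176320 (x = 109287 + 67033 = 176320)
A(D) = 12 - 2*D (A(D) = (D - 6)*(-2) = (-6 + D)*(-2) = 12 - 2*D)
J = 1234334/7 (J = 176320 + (12 - 2*(-5/7)) = 176320 + (12 + 10/7) = 176320 + 94/7 = 1234334/7 ≈ 1.7633e+5)
y(c) = c**3
y(g(-19)) - J = (-1/3 + (1/9)*(-19))**3 - 1*1234334/7 = (-1/3 - 19/9)**3 - 1234334/7 = (-22/9)**3 - 1234334/7 = -10648/729 - 1234334/7 = -899904022/5103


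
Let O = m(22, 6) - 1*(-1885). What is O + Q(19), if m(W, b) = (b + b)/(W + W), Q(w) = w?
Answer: 20947/11 ≈ 1904.3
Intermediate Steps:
m(W, b) = b/W (m(W, b) = (2*b)/((2*W)) = (2*b)*(1/(2*W)) = b/W)
O = 20738/11 (O = 6/22 - 1*(-1885) = 6*(1/22) + 1885 = 3/11 + 1885 = 20738/11 ≈ 1885.3)
O + Q(19) = 20738/11 + 19 = 20947/11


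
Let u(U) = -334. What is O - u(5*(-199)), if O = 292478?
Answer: 292812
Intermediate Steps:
O - u(5*(-199)) = 292478 - 1*(-334) = 292478 + 334 = 292812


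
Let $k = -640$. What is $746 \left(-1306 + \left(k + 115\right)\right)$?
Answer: $-1365926$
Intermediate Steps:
$746 \left(-1306 + \left(k + 115\right)\right) = 746 \left(-1306 + \left(-640 + 115\right)\right) = 746 \left(-1306 - 525\right) = 746 \left(-1831\right) = -1365926$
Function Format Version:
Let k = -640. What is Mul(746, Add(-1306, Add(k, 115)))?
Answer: -1365926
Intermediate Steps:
Mul(746, Add(-1306, Add(k, 115))) = Mul(746, Add(-1306, Add(-640, 115))) = Mul(746, Add(-1306, -525)) = Mul(746, -1831) = -1365926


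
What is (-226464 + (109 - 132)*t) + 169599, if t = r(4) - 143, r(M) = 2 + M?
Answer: -53714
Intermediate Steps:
t = -137 (t = (2 + 4) - 143 = 6 - 143 = -137)
(-226464 + (109 - 132)*t) + 169599 = (-226464 + (109 - 132)*(-137)) + 169599 = (-226464 - 23*(-137)) + 169599 = (-226464 + 3151) + 169599 = -223313 + 169599 = -53714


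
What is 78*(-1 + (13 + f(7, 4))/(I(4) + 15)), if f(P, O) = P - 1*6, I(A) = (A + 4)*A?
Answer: -2574/47 ≈ -54.766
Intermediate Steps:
I(A) = A*(4 + A) (I(A) = (4 + A)*A = A*(4 + A))
f(P, O) = -6 + P (f(P, O) = P - 6 = -6 + P)
78*(-1 + (13 + f(7, 4))/(I(4) + 15)) = 78*(-1 + (13 + (-6 + 7))/(4*(4 + 4) + 15)) = 78*(-1 + (13 + 1)/(4*8 + 15)) = 78*(-1 + 14/(32 + 15)) = 78*(-1 + 14/47) = 78*(-33/47) = -2574/47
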